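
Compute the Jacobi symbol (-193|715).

Pull out -1: (-193|715) = (-1|715)·(193|715). Since 715 ≡ 3 (mod 4), (-1|715) = -1. Now have -(193|715).
193 ≡ 1 (mod 4), so quadratic reciprocity gives (193|715) = (715|193). Reduce: 715 ≡ 136 (mod 193). Now have -(136|193).
Factor out 2: 136 = 2^3·17. Since 193 ≡ 1 (mod 8), (2|193) = +1, and (2|193)^3 = +1. Now have -(17|193).
17 ≡ 1 (mod 4), so quadratic reciprocity gives (17|193) = (193|17). Reduce: 193 ≡ 6 (mod 17). Now have -(6|17).
Factor out 2: 6 = 2·3. Since 17 ≡ 1 (mod 8), (2|17) = +1. Now have -(3|17).
17 ≡ 1 (mod 4), so quadratic reciprocity gives (3|17) = (17|3). Reduce: 17 ≡ 2 (mod 3). Now have -(2|3).
Factor out 2: 2 = 2. Since 3 ≡ 3 (mod 8), (2|3) = -1. Now have (1|3).
(1|3) = 1. Collecting the sign factors: 1.

1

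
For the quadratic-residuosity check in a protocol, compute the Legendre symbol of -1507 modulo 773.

Reduce the numerator: -1507 ≡ 39 (mod 773), so (-1507|773) = (39|773).
773 ≡ 1 (mod 4), so quadratic reciprocity gives (39|773) = (773|39). Reduce: 773 ≡ 32 (mod 39). Now have (32|39).
Factor out 2: 32 = 2^5. Since 39 ≡ 7 (mod 8), (2|39) = +1, and (2|39)^5 = +1. Now have (1|39).
(1|39) = 1. Collecting the sign factors: 1.

1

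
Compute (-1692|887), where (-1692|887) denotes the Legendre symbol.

(-1692|887)
  = -(1692|887)    [887 ≡ 3 mod 4 ⇒ (-1|887) = -1]
  = -(805|887)    [1692 ≡ 805 mod 887]
  = -(887|805)    [QR: 805 ≡ 1 mod 4, sign kept]
  = -(82|805)    [887 ≡ 82 mod 805]
  = (41|805)    [805 ≡ 5 mod 8 ⇒ (2|805) = -1]
  = (805|41)    [QR: 41 ≡ 1 mod 4, sign kept]
  = (26|41)    [805 ≡ 26 mod 41]
  = (13|41)    [41 ≡ 1 mod 8 ⇒ (2|41) = +1]
  = (41|13)    [QR: 13 ≡ 1 mod 4, sign kept]
  = (2|13)    [41 ≡ 2 mod 13]
  = -(1|13)    [13 ≡ 5 mod 8 ⇒ (2|13) = -1]
  = -1    [(1|13) = 1]

-1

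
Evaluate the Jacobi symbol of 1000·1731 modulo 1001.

-1

By multiplicativity, (1000·1731/1001) = (1000/1001)·(1731/1001).
First factor (1000/1001):
Factor out 2: 1000 = 2^3·125. Since 1001 ≡ 1 (mod 8), (2/1001) = +1, and (2/1001)^3 = +1. Now have (125/1001).
125 ≡ 1 (mod 4), so quadratic reciprocity gives (125/1001) = (1001/125). Reduce: 1001 ≡ 1 (mod 125). Now have (1/125).
(1/125) = 1. Collecting the sign factors: 1.
Second factor (1731/1001):
Reduce the numerator: 1731 ≡ 730 (mod 1001), so (1731/1001) = (730/1001).
Factor out 2: 730 = 2·365. Since 1001 ≡ 1 (mod 8), (2/1001) = +1. Now have (365/1001).
365 ≡ 1 (mod 4), so quadratic reciprocity gives (365/1001) = (1001/365). Reduce: 1001 ≡ 271 (mod 365). Now have (271/365).
365 ≡ 1 (mod 4), so quadratic reciprocity gives (271/365) = (365/271). Reduce: 365 ≡ 94 (mod 271). Now have (94/271).
Factor out 2: 94 = 2·47. Since 271 ≡ 7 (mod 8), (2/271) = +1. Now have (47/271).
Both 47 ≡ 3 and 271 ≡ 3 (mod 4), so reciprocity gives (47/271) = -(271/47). Reduce: 271 ≡ 36 (mod 47). Now have -(36/47).
Factor out 2: 36 = 2^2·9. Since 47 ≡ 7 (mod 8), (2/47) = +1, and (2/47)^2 = +1. Now have -(9/47).
9 ≡ 1 (mod 4), so quadratic reciprocity gives (9/47) = (47/9). Reduce: 47 ≡ 2 (mod 9). Now have -(2/9).
Factor out 2: 2 = 2. Since 9 ≡ 1 (mod 8), (2/9) = +1. Now have -(1/9).
(1/9) = 1. Collecting the sign factors: -1.
Product: (1)·(-1) = -1.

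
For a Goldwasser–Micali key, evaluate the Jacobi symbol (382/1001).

(382/1001)
  = (191/1001)    [1001 ≡ 1 mod 8 ⇒ (2/1001) = +1]
  = (1001/191)    [QR: 1001 ≡ 1 mod 4, sign kept]
  = (46/191)    [1001 ≡ 46 mod 191]
  = (23/191)    [191 ≡ 7 mod 8 ⇒ (2/191) = +1]
  = -(191/23)    [QR: both ≡ 3 mod 4, sign flips]
  = -(7/23)    [191 ≡ 7 mod 23]
  = (23/7)    [QR: both ≡ 3 mod 4, sign flips]
  = (2/7)    [23 ≡ 2 mod 7]
  = (1/7)    [7 ≡ 7 mod 8 ⇒ (2/7) = +1]
  = 1    [(1/7) = 1]

1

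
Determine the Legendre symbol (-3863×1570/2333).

By multiplicativity, (-3863·1570/2333) = (-3863/2333)·(1570/2333).
First factor (-3863/2333):
(-3863/2333)
  = (803/2333)    [-3863 ≡ 803 mod 2333]
  = (2333/803)    [QR: 2333 ≡ 1 mod 4, sign kept]
  = (727/803)    [2333 ≡ 727 mod 803]
  = -(803/727)    [QR: both ≡ 3 mod 4, sign flips]
  = -(76/727)    [803 ≡ 76 mod 727]
  = -(19/727)    [727 ≡ 7 mod 8 ⇒ (2/727)^2 = +1]
  = (727/19)    [QR: both ≡ 3 mod 4, sign flips]
  = (5/19)    [727 ≡ 5 mod 19]
  = (19/5)    [QR: 5 ≡ 1 mod 4, sign kept]
  = (4/5)    [19 ≡ 4 mod 5]
  = (1/5)    [5 ≡ 5 mod 8 ⇒ (2/5)^2 = +1]
  = 1    [(1/5) = 1]
Second factor (1570/2333):
(1570/2333)
  = -(785/2333)    [2333 ≡ 5 mod 8 ⇒ (2/2333) = -1]
  = -(2333/785)    [QR: 785 ≡ 1 mod 4, sign kept]
  = -(763/785)    [2333 ≡ 763 mod 785]
  = -(785/763)    [QR: 785 ≡ 1 mod 4, sign kept]
  = -(22/763)    [785 ≡ 22 mod 763]
  = (11/763)    [763 ≡ 3 mod 8 ⇒ (2/763) = -1]
  = -(763/11)    [QR: both ≡ 3 mod 4, sign flips]
  = -(4/11)    [763 ≡ 4 mod 11]
  = -(1/11)    [11 ≡ 3 mod 8 ⇒ (2/11)^2 = +1]
  = -1    [(1/11) = 1]
Product: (1)·(-1) = -1.

-1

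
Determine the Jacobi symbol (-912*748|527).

By multiplicativity, (-912·748|527) = (-912|527)·(748|527).
First factor (-912|527):
(-912|527)
  = (142|527)    [-912 ≡ 142 mod 527]
  = (71|527)    [527 ≡ 7 mod 8 ⇒ (2|527) = +1]
  = -(527|71)    [QR: both ≡ 3 mod 4, sign flips]
  = -(30|71)    [527 ≡ 30 mod 71]
  = -(15|71)    [71 ≡ 7 mod 8 ⇒ (2|71) = +1]
  = (71|15)    [QR: both ≡ 3 mod 4, sign flips]
  = (11|15)    [71 ≡ 11 mod 15]
  = -(15|11)    [QR: both ≡ 3 mod 4, sign flips]
  = -(4|11)    [15 ≡ 4 mod 11]
  = -(1|11)    [11 ≡ 3 mod 8 ⇒ (2|11)^2 = +1]
  = -1    [(1|11) = 1]
Second factor (748|527):
(748|527)
  = (221|527)    [748 ≡ 221 mod 527]
  = (527|221)    [QR: 221 ≡ 1 mod 4, sign kept]
  = (85|221)    [527 ≡ 85 mod 221]
  = (221|85)    [QR: 85 ≡ 1 mod 4, sign kept]
  = (51|85)    [221 ≡ 51 mod 85]
  = (85|51)    [QR: 85 ≡ 1 mod 4, sign kept]
  = (34|51)    [85 ≡ 34 mod 51]
  = -(17|51)    [51 ≡ 3 mod 8 ⇒ (2|51) = -1]
  = -(51|17)    [QR: 17 ≡ 1 mod 4, sign kept]
  = -(0|17)    [51 ≡ 0 mod 17]
  = 0    [numerator 0, gcd > 1]
Product: (-1)·(0) = 0.

0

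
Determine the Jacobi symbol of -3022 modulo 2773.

-1

(-3022/2773)
  = (3022/2773)    [2773 ≡ 1 mod 4 ⇒ (-1/2773) = +1]
  = (249/2773)    [3022 ≡ 249 mod 2773]
  = (2773/249)    [QR: 249 ≡ 1 mod 4, sign kept]
  = (34/249)    [2773 ≡ 34 mod 249]
  = (17/249)    [249 ≡ 1 mod 8 ⇒ (2/249) = +1]
  = (249/17)    [QR: 17 ≡ 1 mod 4, sign kept]
  = (11/17)    [249 ≡ 11 mod 17]
  = (17/11)    [QR: 17 ≡ 1 mod 4, sign kept]
  = (6/11)    [17 ≡ 6 mod 11]
  = -(3/11)    [11 ≡ 3 mod 8 ⇒ (2/11) = -1]
  = (11/3)    [QR: both ≡ 3 mod 4, sign flips]
  = (2/3)    [11 ≡ 2 mod 3]
  = -(1/3)    [3 ≡ 3 mod 8 ⇒ (2/3) = -1]
  = -1    [(1/3) = 1]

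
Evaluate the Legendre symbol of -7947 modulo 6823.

-1

Reduce the numerator: -7947 ≡ 5699 (mod 6823), so (-7947 / 6823) = (5699 / 6823).
Both 5699 ≡ 3 and 6823 ≡ 3 (mod 4), so reciprocity gives (5699 / 6823) = -(6823 / 5699). Reduce: 6823 ≡ 1124 (mod 5699). Now have -(1124 / 5699).
Factor out 2: 1124 = 2^2·281. Since 5699 ≡ 3 (mod 8), (2 / 5699) = -1, and (2 / 5699)^2 = +1. Now have -(281 / 5699).
281 ≡ 1 (mod 4), so quadratic reciprocity gives (281 / 5699) = (5699 / 281). Reduce: 5699 ≡ 79 (mod 281). Now have -(79 / 281).
281 ≡ 1 (mod 4), so quadratic reciprocity gives (79 / 281) = (281 / 79). Reduce: 281 ≡ 44 (mod 79). Now have -(44 / 79).
Factor out 2: 44 = 2^2·11. Since 79 ≡ 7 (mod 8), (2 / 79) = +1, and (2 / 79)^2 = +1. Now have -(11 / 79).
Both 11 ≡ 3 and 79 ≡ 3 (mod 4), so reciprocity gives (11 / 79) = -(79 / 11). Reduce: 79 ≡ 2 (mod 11). Now have (2 / 11).
Factor out 2: 2 = 2. Since 11 ≡ 3 (mod 8), (2 / 11) = -1. Now have -(1 / 11).
(1 / 11) = 1. Collecting the sign factors: -1.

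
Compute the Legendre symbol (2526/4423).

1

(2526/4423)
  = (1263/4423)    [4423 ≡ 7 mod 8 ⇒ (2/4423) = +1]
  = -(4423/1263)    [QR: both ≡ 3 mod 4, sign flips]
  = -(634/1263)    [4423 ≡ 634 mod 1263]
  = -(317/1263)    [1263 ≡ 7 mod 8 ⇒ (2/1263) = +1]
  = -(1263/317)    [QR: 317 ≡ 1 mod 4, sign kept]
  = -(312/317)    [1263 ≡ 312 mod 317]
  = (39/317)    [317 ≡ 5 mod 8 ⇒ (2/317)^3 = -1]
  = (317/39)    [QR: 317 ≡ 1 mod 4, sign kept]
  = (5/39)    [317 ≡ 5 mod 39]
  = (39/5)    [QR: 5 ≡ 1 mod 4, sign kept]
  = (4/5)    [39 ≡ 4 mod 5]
  = (1/5)    [5 ≡ 5 mod 8 ⇒ (2/5)^2 = +1]
  = 1    [(1/5) = 1]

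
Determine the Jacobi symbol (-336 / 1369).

Pull out -1: (-336 / 1369) = (-1 / 1369)·(336 / 1369). Since 1369 ≡ 1 (mod 4), (-1 / 1369) = +1. Now have (336 / 1369).
Factor out 2: 336 = 2^4·21. Since 1369 ≡ 1 (mod 8), (2 / 1369) = +1, and (2 / 1369)^4 = +1. Now have (21 / 1369).
21 ≡ 1 (mod 4), so quadratic reciprocity gives (21 / 1369) = (1369 / 21). Reduce: 1369 ≡ 4 (mod 21). Now have (4 / 21).
Factor out 2: 4 = 2^2. Since 21 ≡ 5 (mod 8), (2 / 21) = -1, and (2 / 21)^2 = +1. Now have (1 / 21).
(1 / 21) = 1. Collecting the sign factors: 1.

1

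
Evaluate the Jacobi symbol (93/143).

-1

93 ≡ 1 (mod 4), so quadratic reciprocity gives (93/143) = (143/93). Reduce: 143 ≡ 50 (mod 93). Now have (50/93).
Factor out 2: 50 = 2·25. Since 93 ≡ 5 (mod 8), (2/93) = -1. Now have -(25/93).
25 ≡ 1 (mod 4), so quadratic reciprocity gives (25/93) = (93/25). Reduce: 93 ≡ 18 (mod 25). Now have -(18/25).
Factor out 2: 18 = 2·9. Since 25 ≡ 1 (mod 8), (2/25) = +1. Now have -(9/25).
9 ≡ 1 (mod 4), so quadratic reciprocity gives (9/25) = (25/9). Reduce: 25 ≡ 7 (mod 9). Now have -(7/9).
9 ≡ 1 (mod 4), so quadratic reciprocity gives (7/9) = (9/7). Reduce: 9 ≡ 2 (mod 7). Now have -(2/7).
Factor out 2: 2 = 2. Since 7 ≡ 7 (mod 8), (2/7) = +1. Now have -(1/7).
(1/7) = 1. Collecting the sign factors: -1.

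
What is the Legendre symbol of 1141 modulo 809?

(1141|809)
  = (332|809)    [1141 ≡ 332 mod 809]
  = (83|809)    [809 ≡ 1 mod 8 ⇒ (2|809)^2 = +1]
  = (809|83)    [QR: 809 ≡ 1 mod 4, sign kept]
  = (62|83)    [809 ≡ 62 mod 83]
  = -(31|83)    [83 ≡ 3 mod 8 ⇒ (2|83) = -1]
  = (83|31)    [QR: both ≡ 3 mod 4, sign flips]
  = (21|31)    [83 ≡ 21 mod 31]
  = (31|21)    [QR: 21 ≡ 1 mod 4, sign kept]
  = (10|21)    [31 ≡ 10 mod 21]
  = -(5|21)    [21 ≡ 5 mod 8 ⇒ (2|21) = -1]
  = -(21|5)    [QR: 5 ≡ 1 mod 4, sign kept]
  = -(1|5)    [21 ≡ 1 mod 5]
  = -1    [(1|5) = 1]

-1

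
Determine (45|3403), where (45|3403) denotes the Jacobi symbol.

45 ≡ 1 (mod 4), so quadratic reciprocity gives (45|3403) = (3403|45). Reduce: 3403 ≡ 28 (mod 45). Now have (28|45).
Factor out 2: 28 = 2^2·7. Since 45 ≡ 5 (mod 8), (2|45) = -1, and (2|45)^2 = +1. Now have (7|45).
45 ≡ 1 (mod 4), so quadratic reciprocity gives (7|45) = (45|7). Reduce: 45 ≡ 3 (mod 7). Now have (3|7).
Both 3 ≡ 3 and 7 ≡ 3 (mod 4), so reciprocity gives (3|7) = -(7|3). Reduce: 7 ≡ 1 (mod 3). Now have -(1|3).
(1|3) = 1. Collecting the sign factors: -1.

-1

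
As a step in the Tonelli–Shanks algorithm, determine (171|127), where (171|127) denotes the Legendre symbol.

1

(171|127)
  = (44|127)    [171 ≡ 44 mod 127]
  = (11|127)    [127 ≡ 7 mod 8 ⇒ (2|127)^2 = +1]
  = -(127|11)    [QR: both ≡ 3 mod 4, sign flips]
  = -(6|11)    [127 ≡ 6 mod 11]
  = (3|11)    [11 ≡ 3 mod 8 ⇒ (2|11) = -1]
  = -(11|3)    [QR: both ≡ 3 mod 4, sign flips]
  = -(2|3)    [11 ≡ 2 mod 3]
  = (1|3)    [3 ≡ 3 mod 8 ⇒ (2|3) = -1]
  = 1    [(1|3) = 1]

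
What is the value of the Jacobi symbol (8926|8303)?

(8926|8303)
  = (623|8303)    [8926 ≡ 623 mod 8303]
  = -(8303|623)    [QR: both ≡ 3 mod 4, sign flips]
  = -(204|623)    [8303 ≡ 204 mod 623]
  = -(51|623)    [623 ≡ 7 mod 8 ⇒ (2|623)^2 = +1]
  = (623|51)    [QR: both ≡ 3 mod 4, sign flips]
  = (11|51)    [623 ≡ 11 mod 51]
  = -(51|11)    [QR: both ≡ 3 mod 4, sign flips]
  = -(7|11)    [51 ≡ 7 mod 11]
  = (11|7)    [QR: both ≡ 3 mod 4, sign flips]
  = (4|7)    [11 ≡ 4 mod 7]
  = (1|7)    [7 ≡ 7 mod 8 ⇒ (2|7)^2 = +1]
  = 1    [(1|7) = 1]

1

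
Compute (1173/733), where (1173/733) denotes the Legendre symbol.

Reduce the numerator: 1173 ≡ 440 (mod 733), so (1173/733) = (440/733).
Factor out 2: 440 = 2^3·55. Since 733 ≡ 5 (mod 8), (2/733) = -1, and (2/733)^3 = -1. Now have -(55/733).
733 ≡ 1 (mod 4), so quadratic reciprocity gives (55/733) = (733/55). Reduce: 733 ≡ 18 (mod 55). Now have -(18/55).
Factor out 2: 18 = 2·9. Since 55 ≡ 7 (mod 8), (2/55) = +1. Now have -(9/55).
9 ≡ 1 (mod 4), so quadratic reciprocity gives (9/55) = (55/9). Reduce: 55 ≡ 1 (mod 9). Now have -(1/9).
(1/9) = 1. Collecting the sign factors: -1.

-1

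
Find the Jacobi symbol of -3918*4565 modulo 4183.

By multiplicativity, (-3918·4565|4183) = (-3918|4183)·(4565|4183).
First factor (-3918|4183):
Pull out -1: (-3918|4183) = (-1|4183)·(3918|4183). Since 4183 ≡ 3 (mod 4), (-1|4183) = -1. Now have -(3918|4183).
Factor out 2: 3918 = 2·1959. Since 4183 ≡ 7 (mod 8), (2|4183) = +1. Now have -(1959|4183).
Both 1959 ≡ 3 and 4183 ≡ 3 (mod 4), so reciprocity gives (1959|4183) = -(4183|1959). Reduce: 4183 ≡ 265 (mod 1959). Now have (265|1959).
265 ≡ 1 (mod 4), so quadratic reciprocity gives (265|1959) = (1959|265). Reduce: 1959 ≡ 104 (mod 265). Now have (104|265).
Factor out 2: 104 = 2^3·13. Since 265 ≡ 1 (mod 8), (2|265) = +1, and (2|265)^3 = +1. Now have (13|265).
13 ≡ 1 (mod 4), so quadratic reciprocity gives (13|265) = (265|13). Reduce: 265 ≡ 5 (mod 13). Now have (5|13).
5 ≡ 1 (mod 4), so quadratic reciprocity gives (5|13) = (13|5). Reduce: 13 ≡ 3 (mod 5). Now have (3|5).
5 ≡ 1 (mod 4), so quadratic reciprocity gives (3|5) = (5|3). Reduce: 5 ≡ 2 (mod 3). Now have (2|3).
Factor out 2: 2 = 2. Since 3 ≡ 3 (mod 8), (2|3) = -1. Now have -(1|3).
(1|3) = 1. Collecting the sign factors: -1.
Second factor (4565|4183):
Reduce the numerator: 4565 ≡ 382 (mod 4183), so (4565|4183) = (382|4183).
Factor out 2: 382 = 2·191. Since 4183 ≡ 7 (mod 8), (2|4183) = +1. Now have (191|4183).
Both 191 ≡ 3 and 4183 ≡ 3 (mod 4), so reciprocity gives (191|4183) = -(4183|191). Reduce: 4183 ≡ 172 (mod 191). Now have -(172|191).
Factor out 2: 172 = 2^2·43. Since 191 ≡ 7 (mod 8), (2|191) = +1, and (2|191)^2 = +1. Now have -(43|191).
Both 43 ≡ 3 and 191 ≡ 3 (mod 4), so reciprocity gives (43|191) = -(191|43). Reduce: 191 ≡ 19 (mod 43). Now have (19|43).
Both 19 ≡ 3 and 43 ≡ 3 (mod 4), so reciprocity gives (19|43) = -(43|19). Reduce: 43 ≡ 5 (mod 19). Now have -(5|19).
5 ≡ 1 (mod 4), so quadratic reciprocity gives (5|19) = (19|5). Reduce: 19 ≡ 4 (mod 5). Now have -(4|5).
Factor out 2: 4 = 2^2. Since 5 ≡ 5 (mod 8), (2|5) = -1, and (2|5)^2 = +1. Now have -(1|5).
(1|5) = 1. Collecting the sign factors: -1.
Product: (-1)·(-1) = 1.

1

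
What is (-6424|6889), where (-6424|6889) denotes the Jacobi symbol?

(-6424|6889)
  = (6424|6889)    [6889 ≡ 1 mod 4 ⇒ (-1|6889) = +1]
  = (803|6889)    [6889 ≡ 1 mod 8 ⇒ (2|6889)^3 = +1]
  = (6889|803)    [QR: 6889 ≡ 1 mod 4, sign kept]
  = (465|803)    [6889 ≡ 465 mod 803]
  = (803|465)    [QR: 465 ≡ 1 mod 4, sign kept]
  = (338|465)    [803 ≡ 338 mod 465]
  = (169|465)    [465 ≡ 1 mod 8 ⇒ (2|465) = +1]
  = (465|169)    [QR: 169 ≡ 1 mod 4, sign kept]
  = (127|169)    [465 ≡ 127 mod 169]
  = (169|127)    [QR: 169 ≡ 1 mod 4, sign kept]
  = (42|127)    [169 ≡ 42 mod 127]
  = (21|127)    [127 ≡ 7 mod 8 ⇒ (2|127) = +1]
  = (127|21)    [QR: 21 ≡ 1 mod 4, sign kept]
  = (1|21)    [127 ≡ 1 mod 21]
  = 1    [(1|21) = 1]

1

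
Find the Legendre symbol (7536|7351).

(7536|7351)
  = (185|7351)    [7536 ≡ 185 mod 7351]
  = (7351|185)    [QR: 185 ≡ 1 mod 4, sign kept]
  = (136|185)    [7351 ≡ 136 mod 185]
  = (17|185)    [185 ≡ 1 mod 8 ⇒ (2|185)^3 = +1]
  = (185|17)    [QR: 17 ≡ 1 mod 4, sign kept]
  = (15|17)    [185 ≡ 15 mod 17]
  = (17|15)    [QR: 17 ≡ 1 mod 4, sign kept]
  = (2|15)    [17 ≡ 2 mod 15]
  = (1|15)    [15 ≡ 7 mod 8 ⇒ (2|15) = +1]
  = 1    [(1|15) = 1]

1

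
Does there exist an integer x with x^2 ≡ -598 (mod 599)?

yes

Reduce the numerator: -598 ≡ 1 (mod 599), so (-598/599) = (1/599).
(1/599) = 1. Collecting the sign factors: 1.
The Legendre symbol is 1, so x^2 ≡ -598 (mod 599) has solution.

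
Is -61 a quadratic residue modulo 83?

no

(-61/83)
  = (22/83)    [-61 ≡ 22 mod 83]
  = -(11/83)    [83 ≡ 3 mod 8 ⇒ (2/83) = -1]
  = (83/11)    [QR: both ≡ 3 mod 4, sign flips]
  = (6/11)    [83 ≡ 6 mod 11]
  = -(3/11)    [11 ≡ 3 mod 8 ⇒ (2/11) = -1]
  = (11/3)    [QR: both ≡ 3 mod 4, sign flips]
  = (2/3)    [11 ≡ 2 mod 3]
  = -(1/3)    [3 ≡ 3 mod 8 ⇒ (2/3) = -1]
  = -1    [(1/3) = 1]
The Legendre symbol is -1, so x^2 ≡ -61 (mod 83) has no solution.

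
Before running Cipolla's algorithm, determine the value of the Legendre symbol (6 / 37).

(6 / 37)
  = -(3 / 37)    [37 ≡ 5 mod 8 ⇒ (2 / 37) = -1]
  = -(37 / 3)    [QR: 37 ≡ 1 mod 4, sign kept]
  = -(1 / 3)    [37 ≡ 1 mod 3]
  = -1    [(1 / 3) = 1]

-1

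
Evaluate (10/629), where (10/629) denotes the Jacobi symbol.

Factor out 2: 10 = 2·5. Since 629 ≡ 5 (mod 8), (2/629) = -1. Now have -(5/629).
5 ≡ 1 (mod 4), so quadratic reciprocity gives (5/629) = (629/5). Reduce: 629 ≡ 4 (mod 5). Now have -(4/5).
Factor out 2: 4 = 2^2. Since 5 ≡ 5 (mod 8), (2/5) = -1, and (2/5)^2 = +1. Now have -(1/5).
(1/5) = 1. Collecting the sign factors: -1.

-1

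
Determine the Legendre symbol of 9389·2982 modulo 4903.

-1

By multiplicativity, (9389·2982/4903) = (9389/4903)·(2982/4903).
First factor (9389/4903):
Reduce the numerator: 9389 ≡ 4486 (mod 4903), so (9389/4903) = (4486/4903).
Factor out 2: 4486 = 2·2243. Since 4903 ≡ 7 (mod 8), (2/4903) = +1. Now have (2243/4903).
Both 2243 ≡ 3 and 4903 ≡ 3 (mod 4), so reciprocity gives (2243/4903) = -(4903/2243). Reduce: 4903 ≡ 417 (mod 2243). Now have -(417/2243).
417 ≡ 1 (mod 4), so quadratic reciprocity gives (417/2243) = (2243/417). Reduce: 2243 ≡ 158 (mod 417). Now have -(158/417).
Factor out 2: 158 = 2·79. Since 417 ≡ 1 (mod 8), (2/417) = +1. Now have -(79/417).
417 ≡ 1 (mod 4), so quadratic reciprocity gives (79/417) = (417/79). Reduce: 417 ≡ 22 (mod 79). Now have -(22/79).
Factor out 2: 22 = 2·11. Since 79 ≡ 7 (mod 8), (2/79) = +1. Now have -(11/79).
Both 11 ≡ 3 and 79 ≡ 3 (mod 4), so reciprocity gives (11/79) = -(79/11). Reduce: 79 ≡ 2 (mod 11). Now have (2/11).
Factor out 2: 2 = 2. Since 11 ≡ 3 (mod 8), (2/11) = -1. Now have -(1/11).
(1/11) = 1. Collecting the sign factors: -1.
Second factor (2982/4903):
Factor out 2: 2982 = 2·1491. Since 4903 ≡ 7 (mod 8), (2/4903) = +1. Now have (1491/4903).
Both 1491 ≡ 3 and 4903 ≡ 3 (mod 4), so reciprocity gives (1491/4903) = -(4903/1491). Reduce: 4903 ≡ 430 (mod 1491). Now have -(430/1491).
Factor out 2: 430 = 2·215. Since 1491 ≡ 3 (mod 8), (2/1491) = -1. Now have (215/1491).
Both 215 ≡ 3 and 1491 ≡ 3 (mod 4), so reciprocity gives (215/1491) = -(1491/215). Reduce: 1491 ≡ 201 (mod 215). Now have -(201/215).
201 ≡ 1 (mod 4), so quadratic reciprocity gives (201/215) = (215/201). Reduce: 215 ≡ 14 (mod 201). Now have -(14/201).
Factor out 2: 14 = 2·7. Since 201 ≡ 1 (mod 8), (2/201) = +1. Now have -(7/201).
201 ≡ 1 (mod 4), so quadratic reciprocity gives (7/201) = (201/7). Reduce: 201 ≡ 5 (mod 7). Now have -(5/7).
5 ≡ 1 (mod 4), so quadratic reciprocity gives (5/7) = (7/5). Reduce: 7 ≡ 2 (mod 5). Now have -(2/5).
Factor out 2: 2 = 2. Since 5 ≡ 5 (mod 8), (2/5) = -1. Now have (1/5).
(1/5) = 1. Collecting the sign factors: 1.
Product: (-1)·(1) = -1.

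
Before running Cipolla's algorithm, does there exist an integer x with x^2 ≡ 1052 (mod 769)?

yes

Reduce the numerator: 1052 ≡ 283 (mod 769), so (1052|769) = (283|769).
769 ≡ 1 (mod 4), so quadratic reciprocity gives (283|769) = (769|283). Reduce: 769 ≡ 203 (mod 283). Now have (203|283).
Both 203 ≡ 3 and 283 ≡ 3 (mod 4), so reciprocity gives (203|283) = -(283|203). Reduce: 283 ≡ 80 (mod 203). Now have -(80|203).
Factor out 2: 80 = 2^4·5. Since 203 ≡ 3 (mod 8), (2|203) = -1, and (2|203)^4 = +1. Now have -(5|203).
5 ≡ 1 (mod 4), so quadratic reciprocity gives (5|203) = (203|5). Reduce: 203 ≡ 3 (mod 5). Now have -(3|5).
5 ≡ 1 (mod 4), so quadratic reciprocity gives (3|5) = (5|3). Reduce: 5 ≡ 2 (mod 3). Now have -(2|3).
Factor out 2: 2 = 2. Since 3 ≡ 3 (mod 8), (2|3) = -1. Now have (1|3).
(1|3) = 1. Collecting the sign factors: 1.
(1052|769) = 1, and 769 is prime, so 1052 is a quadratic residue mod 769.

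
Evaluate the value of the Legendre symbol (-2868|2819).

-1

(-2868|2819)
  = -(2868|2819)    [2819 ≡ 3 mod 4 ⇒ (-1|2819) = -1]
  = -(49|2819)    [2868 ≡ 49 mod 2819]
  = -(2819|49)    [QR: 49 ≡ 1 mod 4, sign kept]
  = -(26|49)    [2819 ≡ 26 mod 49]
  = -(13|49)    [49 ≡ 1 mod 8 ⇒ (2|49) = +1]
  = -(49|13)    [QR: 13 ≡ 1 mod 4, sign kept]
  = -(10|13)    [49 ≡ 10 mod 13]
  = (5|13)    [13 ≡ 5 mod 8 ⇒ (2|13) = -1]
  = (13|5)    [QR: 5 ≡ 1 mod 4, sign kept]
  = (3|5)    [13 ≡ 3 mod 5]
  = (5|3)    [QR: 5 ≡ 1 mod 4, sign kept]
  = (2|3)    [5 ≡ 2 mod 3]
  = -(1|3)    [3 ≡ 3 mod 8 ⇒ (2|3) = -1]
  = -1    [(1|3) = 1]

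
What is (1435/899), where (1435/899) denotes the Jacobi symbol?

-1

Reduce the numerator: 1435 ≡ 536 (mod 899), so (1435/899) = (536/899).
Factor out 2: 536 = 2^3·67. Since 899 ≡ 3 (mod 8), (2/899) = -1, and (2/899)^3 = -1. Now have -(67/899).
Both 67 ≡ 3 and 899 ≡ 3 (mod 4), so reciprocity gives (67/899) = -(899/67). Reduce: 899 ≡ 28 (mod 67). Now have (28/67).
Factor out 2: 28 = 2^2·7. Since 67 ≡ 3 (mod 8), (2/67) = -1, and (2/67)^2 = +1. Now have (7/67).
Both 7 ≡ 3 and 67 ≡ 3 (mod 4), so reciprocity gives (7/67) = -(67/7). Reduce: 67 ≡ 4 (mod 7). Now have -(4/7).
Factor out 2: 4 = 2^2. Since 7 ≡ 7 (mod 8), (2/7) = +1, and (2/7)^2 = +1. Now have -(1/7).
(1/7) = 1. Collecting the sign factors: -1.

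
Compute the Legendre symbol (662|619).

-1

(662|619)
  = (43|619)    [662 ≡ 43 mod 619]
  = -(619|43)    [QR: both ≡ 3 mod 4, sign flips]
  = -(17|43)    [619 ≡ 17 mod 43]
  = -(43|17)    [QR: 17 ≡ 1 mod 4, sign kept]
  = -(9|17)    [43 ≡ 9 mod 17]
  = -(17|9)    [QR: 9 ≡ 1 mod 4, sign kept]
  = -(8|9)    [17 ≡ 8 mod 9]
  = -(1|9)    [9 ≡ 1 mod 8 ⇒ (2|9)^3 = +1]
  = -1    [(1|9) = 1]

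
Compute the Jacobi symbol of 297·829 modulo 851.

By multiplicativity, (297·829|851) = (297|851)·(829|851).
First factor (297|851):
(297|851)
  = (851|297)    [QR: 297 ≡ 1 mod 4, sign kept]
  = (257|297)    [851 ≡ 257 mod 297]
  = (297|257)    [QR: 257 ≡ 1 mod 4, sign kept]
  = (40|257)    [297 ≡ 40 mod 257]
  = (5|257)    [257 ≡ 1 mod 8 ⇒ (2|257)^3 = +1]
  = (257|5)    [QR: 5 ≡ 1 mod 4, sign kept]
  = (2|5)    [257 ≡ 2 mod 5]
  = -(1|5)    [5 ≡ 5 mod 8 ⇒ (2|5) = -1]
  = -1    [(1|5) = 1]
Second factor (829|851):
(829|851)
  = (851|829)    [QR: 829 ≡ 1 mod 4, sign kept]
  = (22|829)    [851 ≡ 22 mod 829]
  = -(11|829)    [829 ≡ 5 mod 8 ⇒ (2|829) = -1]
  = -(829|11)    [QR: 829 ≡ 1 mod 4, sign kept]
  = -(4|11)    [829 ≡ 4 mod 11]
  = -(1|11)    [11 ≡ 3 mod 8 ⇒ (2|11)^2 = +1]
  = -1    [(1|11) = 1]
Product: (-1)·(-1) = 1.

1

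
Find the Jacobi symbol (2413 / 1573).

-1

(2413 / 1573)
  = (840 / 1573)    [2413 ≡ 840 mod 1573]
  = -(105 / 1573)    [1573 ≡ 5 mod 8 ⇒ (2 / 1573)^3 = -1]
  = -(1573 / 105)    [QR: 105 ≡ 1 mod 4, sign kept]
  = -(103 / 105)    [1573 ≡ 103 mod 105]
  = -(105 / 103)    [QR: 105 ≡ 1 mod 4, sign kept]
  = -(2 / 103)    [105 ≡ 2 mod 103]
  = -(1 / 103)    [103 ≡ 7 mod 8 ⇒ (2 / 103) = +1]
  = -1    [(1 / 103) = 1]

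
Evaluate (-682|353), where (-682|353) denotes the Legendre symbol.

(-682|353)
  = (682|353)    [353 ≡ 1 mod 4 ⇒ (-1|353) = +1]
  = (329|353)    [682 ≡ 329 mod 353]
  = (353|329)    [QR: 329 ≡ 1 mod 4, sign kept]
  = (24|329)    [353 ≡ 24 mod 329]
  = (3|329)    [329 ≡ 1 mod 8 ⇒ (2|329)^3 = +1]
  = (329|3)    [QR: 329 ≡ 1 mod 4, sign kept]
  = (2|3)    [329 ≡ 2 mod 3]
  = -(1|3)    [3 ≡ 3 mod 8 ⇒ (2|3) = -1]
  = -1    [(1|3) = 1]

-1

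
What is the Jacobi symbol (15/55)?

0

(15/55)
  = -(55/15)    [QR: both ≡ 3 mod 4, sign flips]
  = -(10/15)    [55 ≡ 10 mod 15]
  = -(5/15)    [15 ≡ 7 mod 8 ⇒ (2/15) = +1]
  = -(15/5)    [QR: 5 ≡ 1 mod 4, sign kept]
  = -(0/5)    [15 ≡ 0 mod 5]
  = 0    [numerator 0, gcd > 1]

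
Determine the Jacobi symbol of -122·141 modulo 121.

1

By multiplicativity, (-122·141 / 121) = (-122 / 121)·(141 / 121).
First factor (-122 / 121):
(-122 / 121)
  = (120 / 121)    [-122 ≡ 120 mod 121]
  = (15 / 121)    [121 ≡ 1 mod 8 ⇒ (2 / 121)^3 = +1]
  = (121 / 15)    [QR: 121 ≡ 1 mod 4, sign kept]
  = (1 / 15)    [121 ≡ 1 mod 15]
  = 1    [(1 / 15) = 1]
Second factor (141 / 121):
(141 / 121)
  = (20 / 121)    [141 ≡ 20 mod 121]
  = (5 / 121)    [121 ≡ 1 mod 8 ⇒ (2 / 121)^2 = +1]
  = (121 / 5)    [QR: 5 ≡ 1 mod 4, sign kept]
  = (1 / 5)    [121 ≡ 1 mod 5]
  = 1    [(1 / 5) = 1]
Product: (1)·(1) = 1.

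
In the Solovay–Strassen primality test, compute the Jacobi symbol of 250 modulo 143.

-1

(250/143)
  = (107/143)    [250 ≡ 107 mod 143]
  = -(143/107)    [QR: both ≡ 3 mod 4, sign flips]
  = -(36/107)    [143 ≡ 36 mod 107]
  = -(9/107)    [107 ≡ 3 mod 8 ⇒ (2/107)^2 = +1]
  = -(107/9)    [QR: 9 ≡ 1 mod 4, sign kept]
  = -(8/9)    [107 ≡ 8 mod 9]
  = -(1/9)    [9 ≡ 1 mod 8 ⇒ (2/9)^3 = +1]
  = -1    [(1/9) = 1]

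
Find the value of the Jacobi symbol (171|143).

(171|143)
  = (28|143)    [171 ≡ 28 mod 143]
  = (7|143)    [143 ≡ 7 mod 8 ⇒ (2|143)^2 = +1]
  = -(143|7)    [QR: both ≡ 3 mod 4, sign flips]
  = -(3|7)    [143 ≡ 3 mod 7]
  = (7|3)    [QR: both ≡ 3 mod 4, sign flips]
  = (1|3)    [7 ≡ 1 mod 3]
  = 1    [(1|3) = 1]

1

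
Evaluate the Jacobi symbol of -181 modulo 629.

-1

(-181/629)
  = (448/629)    [-181 ≡ 448 mod 629]
  = (7/629)    [629 ≡ 5 mod 8 ⇒ (2/629)^6 = +1]
  = (629/7)    [QR: 629 ≡ 1 mod 4, sign kept]
  = (6/7)    [629 ≡ 6 mod 7]
  = (3/7)    [7 ≡ 7 mod 8 ⇒ (2/7) = +1]
  = -(7/3)    [QR: both ≡ 3 mod 4, sign flips]
  = -(1/3)    [7 ≡ 1 mod 3]
  = -1    [(1/3) = 1]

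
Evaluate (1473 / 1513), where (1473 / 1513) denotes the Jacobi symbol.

-1

(1473 / 1513)
  = (1513 / 1473)    [QR: 1473 ≡ 1 mod 4, sign kept]
  = (40 / 1473)    [1513 ≡ 40 mod 1473]
  = (5 / 1473)    [1473 ≡ 1 mod 8 ⇒ (2 / 1473)^3 = +1]
  = (1473 / 5)    [QR: 5 ≡ 1 mod 4, sign kept]
  = (3 / 5)    [1473 ≡ 3 mod 5]
  = (5 / 3)    [QR: 5 ≡ 1 mod 4, sign kept]
  = (2 / 3)    [5 ≡ 2 mod 3]
  = -(1 / 3)    [3 ≡ 3 mod 8 ⇒ (2 / 3) = -1]
  = -1    [(1 / 3) = 1]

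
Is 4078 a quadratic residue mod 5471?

(4078/5471)
  = (2039/5471)    [5471 ≡ 7 mod 8 ⇒ (2/5471) = +1]
  = -(5471/2039)    [QR: both ≡ 3 mod 4, sign flips]
  = -(1393/2039)    [5471 ≡ 1393 mod 2039]
  = -(2039/1393)    [QR: 1393 ≡ 1 mod 4, sign kept]
  = -(646/1393)    [2039 ≡ 646 mod 1393]
  = -(323/1393)    [1393 ≡ 1 mod 8 ⇒ (2/1393) = +1]
  = -(1393/323)    [QR: 1393 ≡ 1 mod 4, sign kept]
  = -(101/323)    [1393 ≡ 101 mod 323]
  = -(323/101)    [QR: 101 ≡ 1 mod 4, sign kept]
  = -(20/101)    [323 ≡ 20 mod 101]
  = -(5/101)    [101 ≡ 5 mod 8 ⇒ (2/101)^2 = +1]
  = -(101/5)    [QR: 5 ≡ 1 mod 4, sign kept]
  = -(1/5)    [101 ≡ 1 mod 5]
  = -1    [(1/5) = 1]
(4078/5471) = -1, and 5471 is prime, so 4078 is not a quadratic residue mod 5471.

no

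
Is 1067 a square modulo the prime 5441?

5441 ≡ 1 (mod 4), so quadratic reciprocity gives (1067/5441) = (5441/1067). Reduce: 5441 ≡ 106 (mod 1067). Now have (106/1067).
Factor out 2: 106 = 2·53. Since 1067 ≡ 3 (mod 8), (2/1067) = -1. Now have -(53/1067).
53 ≡ 1 (mod 4), so quadratic reciprocity gives (53/1067) = (1067/53). Reduce: 1067 ≡ 7 (mod 53). Now have -(7/53).
53 ≡ 1 (mod 4), so quadratic reciprocity gives (7/53) = (53/7). Reduce: 53 ≡ 4 (mod 7). Now have -(4/7).
Factor out 2: 4 = 2^2. Since 7 ≡ 7 (mod 8), (2/7) = +1, and (2/7)^2 = +1. Now have -(1/7).
(1/7) = 1. Collecting the sign factors: -1.
(1067/5441) = -1, and 5441 is prime, so 1067 is not a quadratic residue mod 5441.

no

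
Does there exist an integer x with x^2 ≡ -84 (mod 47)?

Reduce the numerator: -84 ≡ 10 (mod 47), so (-84|47) = (10|47).
Factor out 2: 10 = 2·5. Since 47 ≡ 7 (mod 8), (2|47) = +1. Now have (5|47).
5 ≡ 1 (mod 4), so quadratic reciprocity gives (5|47) = (47|5). Reduce: 47 ≡ 2 (mod 5). Now have (2|5).
Factor out 2: 2 = 2. Since 5 ≡ 5 (mod 8), (2|5) = -1. Now have -(1|5).
(1|5) = 1. Collecting the sign factors: -1.
(-84|47) = -1, and 47 is prime, so -84 is not a quadratic residue mod 47.

no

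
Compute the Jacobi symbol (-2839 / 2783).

(-2839 / 2783)
  = (2727 / 2783)    [-2839 ≡ 2727 mod 2783]
  = -(2783 / 2727)    [QR: both ≡ 3 mod 4, sign flips]
  = -(56 / 2727)    [2783 ≡ 56 mod 2727]
  = -(7 / 2727)    [2727 ≡ 7 mod 8 ⇒ (2 / 2727)^3 = +1]
  = (2727 / 7)    [QR: both ≡ 3 mod 4, sign flips]
  = (4 / 7)    [2727 ≡ 4 mod 7]
  = (1 / 7)    [7 ≡ 7 mod 8 ⇒ (2 / 7)^2 = +1]
  = 1    [(1 / 7) = 1]

1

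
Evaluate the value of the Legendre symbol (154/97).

-1

(154/97)
  = (57/97)    [154 ≡ 57 mod 97]
  = (97/57)    [QR: 57 ≡ 1 mod 4, sign kept]
  = (40/57)    [97 ≡ 40 mod 57]
  = (5/57)    [57 ≡ 1 mod 8 ⇒ (2/57)^3 = +1]
  = (57/5)    [QR: 5 ≡ 1 mod 4, sign kept]
  = (2/5)    [57 ≡ 2 mod 5]
  = -(1/5)    [5 ≡ 5 mod 8 ⇒ (2/5) = -1]
  = -1    [(1/5) = 1]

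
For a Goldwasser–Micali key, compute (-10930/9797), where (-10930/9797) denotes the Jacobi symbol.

1

Pull out -1: (-10930/9797) = (-1/9797)·(10930/9797). Since 9797 ≡ 1 (mod 4), (-1/9797) = +1. Now have (10930/9797).
Reduce the numerator: 10930 ≡ 1133 (mod 9797), so (10930/9797) = (1133/9797).
1133 ≡ 1 (mod 4), so quadratic reciprocity gives (1133/9797) = (9797/1133). Reduce: 9797 ≡ 733 (mod 1133). Now have (733/1133).
733 ≡ 1 (mod 4), so quadratic reciprocity gives (733/1133) = (1133/733). Reduce: 1133 ≡ 400 (mod 733). Now have (400/733).
Factor out 2: 400 = 2^4·25. Since 733 ≡ 5 (mod 8), (2/733) = -1, and (2/733)^4 = +1. Now have (25/733).
25 ≡ 1 (mod 4), so quadratic reciprocity gives (25/733) = (733/25). Reduce: 733 ≡ 8 (mod 25). Now have (8/25).
Factor out 2: 8 = 2^3. Since 25 ≡ 1 (mod 8), (2/25) = +1, and (2/25)^3 = +1. Now have (1/25).
(1/25) = 1. Collecting the sign factors: 1.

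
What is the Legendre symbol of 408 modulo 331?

Reduce the numerator: 408 ≡ 77 (mod 331), so (408 / 331) = (77 / 331).
77 ≡ 1 (mod 4), so quadratic reciprocity gives (77 / 331) = (331 / 77). Reduce: 331 ≡ 23 (mod 77). Now have (23 / 77).
77 ≡ 1 (mod 4), so quadratic reciprocity gives (23 / 77) = (77 / 23). Reduce: 77 ≡ 8 (mod 23). Now have (8 / 23).
Factor out 2: 8 = 2^3. Since 23 ≡ 7 (mod 8), (2 / 23) = +1, and (2 / 23)^3 = +1. Now have (1 / 23).
(1 / 23) = 1. Collecting the sign factors: 1.

1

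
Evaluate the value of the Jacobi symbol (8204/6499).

1

(8204/6499)
  = (1705/6499)    [8204 ≡ 1705 mod 6499]
  = (6499/1705)    [QR: 1705 ≡ 1 mod 4, sign kept]
  = (1384/1705)    [6499 ≡ 1384 mod 1705]
  = (173/1705)    [1705 ≡ 1 mod 8 ⇒ (2/1705)^3 = +1]
  = (1705/173)    [QR: 173 ≡ 1 mod 4, sign kept]
  = (148/173)    [1705 ≡ 148 mod 173]
  = (37/173)    [173 ≡ 5 mod 8 ⇒ (2/173)^2 = +1]
  = (173/37)    [QR: 37 ≡ 1 mod 4, sign kept]
  = (25/37)    [173 ≡ 25 mod 37]
  = (37/25)    [QR: 25 ≡ 1 mod 4, sign kept]
  = (12/25)    [37 ≡ 12 mod 25]
  = (3/25)    [25 ≡ 1 mod 8 ⇒ (2/25)^2 = +1]
  = (25/3)    [QR: 25 ≡ 1 mod 4, sign kept]
  = (1/3)    [25 ≡ 1 mod 3]
  = 1    [(1/3) = 1]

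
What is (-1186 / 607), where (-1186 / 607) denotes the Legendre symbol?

1

Pull out -1: (-1186 / 607) = (-1 / 607)·(1186 / 607). Since 607 ≡ 3 (mod 4), (-1 / 607) = -1. Now have -(1186 / 607).
Reduce the numerator: 1186 ≡ 579 (mod 607), so (1186 / 607) = (579 / 607).
Both 579 ≡ 3 and 607 ≡ 3 (mod 4), so reciprocity gives (579 / 607) = -(607 / 579). Reduce: 607 ≡ 28 (mod 579). Now have (28 / 579).
Factor out 2: 28 = 2^2·7. Since 579 ≡ 3 (mod 8), (2 / 579) = -1, and (2 / 579)^2 = +1. Now have (7 / 579).
Both 7 ≡ 3 and 579 ≡ 3 (mod 4), so reciprocity gives (7 / 579) = -(579 / 7). Reduce: 579 ≡ 5 (mod 7). Now have -(5 / 7).
5 ≡ 1 (mod 4), so quadratic reciprocity gives (5 / 7) = (7 / 5). Reduce: 7 ≡ 2 (mod 5). Now have -(2 / 5).
Factor out 2: 2 = 2. Since 5 ≡ 5 (mod 8), (2 / 5) = -1. Now have (1 / 5).
(1 / 5) = 1. Collecting the sign factors: 1.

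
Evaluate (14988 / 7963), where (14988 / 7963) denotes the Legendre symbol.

(14988 / 7963)
  = (7025 / 7963)    [14988 ≡ 7025 mod 7963]
  = (7963 / 7025)    [QR: 7025 ≡ 1 mod 4, sign kept]
  = (938 / 7025)    [7963 ≡ 938 mod 7025]
  = (469 / 7025)    [7025 ≡ 1 mod 8 ⇒ (2 / 7025) = +1]
  = (7025 / 469)    [QR: 469 ≡ 1 mod 4, sign kept]
  = (459 / 469)    [7025 ≡ 459 mod 469]
  = (469 / 459)    [QR: 469 ≡ 1 mod 4, sign kept]
  = (10 / 459)    [469 ≡ 10 mod 459]
  = -(5 / 459)    [459 ≡ 3 mod 8 ⇒ (2 / 459) = -1]
  = -(459 / 5)    [QR: 5 ≡ 1 mod 4, sign kept]
  = -(4 / 5)    [459 ≡ 4 mod 5]
  = -(1 / 5)    [5 ≡ 5 mod 8 ⇒ (2 / 5)^2 = +1]
  = -1    [(1 / 5) = 1]

-1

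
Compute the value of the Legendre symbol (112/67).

-1

(112/67)
  = (45/67)    [112 ≡ 45 mod 67]
  = (67/45)    [QR: 45 ≡ 1 mod 4, sign kept]
  = (22/45)    [67 ≡ 22 mod 45]
  = -(11/45)    [45 ≡ 5 mod 8 ⇒ (2/45) = -1]
  = -(45/11)    [QR: 45 ≡ 1 mod 4, sign kept]
  = -(1/11)    [45 ≡ 1 mod 11]
  = -1    [(1/11) = 1]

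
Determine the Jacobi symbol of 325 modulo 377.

0

325 ≡ 1 (mod 4), so quadratic reciprocity gives (325/377) = (377/325). Reduce: 377 ≡ 52 (mod 325). Now have (52/325).
Factor out 2: 52 = 2^2·13. Since 325 ≡ 5 (mod 8), (2/325) = -1, and (2/325)^2 = +1. Now have (13/325).
13 ≡ 1 (mod 4), so quadratic reciprocity gives (13/325) = (325/13). Reduce: 325 ≡ 0 (mod 13). Now have (0/13).
The numerator is now 0 with denominator 13 > 1: the symbol is 0.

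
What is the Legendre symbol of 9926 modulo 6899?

Reduce the numerator: 9926 ≡ 3027 (mod 6899), so (9926/6899) = (3027/6899).
Both 3027 ≡ 3 and 6899 ≡ 3 (mod 4), so reciprocity gives (3027/6899) = -(6899/3027). Reduce: 6899 ≡ 845 (mod 3027). Now have -(845/3027).
845 ≡ 1 (mod 4), so quadratic reciprocity gives (845/3027) = (3027/845). Reduce: 3027 ≡ 492 (mod 845). Now have -(492/845).
Factor out 2: 492 = 2^2·123. Since 845 ≡ 5 (mod 8), (2/845) = -1, and (2/845)^2 = +1. Now have -(123/845).
845 ≡ 1 (mod 4), so quadratic reciprocity gives (123/845) = (845/123). Reduce: 845 ≡ 107 (mod 123). Now have -(107/123).
Both 107 ≡ 3 and 123 ≡ 3 (mod 4), so reciprocity gives (107/123) = -(123/107). Reduce: 123 ≡ 16 (mod 107). Now have (16/107).
Factor out 2: 16 = 2^4. Since 107 ≡ 3 (mod 8), (2/107) = -1, and (2/107)^4 = +1. Now have (1/107).
(1/107) = 1. Collecting the sign factors: 1.

1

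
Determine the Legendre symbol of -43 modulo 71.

Reduce the numerator: -43 ≡ 28 (mod 71), so (-43/71) = (28/71).
Factor out 2: 28 = 2^2·7. Since 71 ≡ 7 (mod 8), (2/71) = +1, and (2/71)^2 = +1. Now have (7/71).
Both 7 ≡ 3 and 71 ≡ 3 (mod 4), so reciprocity gives (7/71) = -(71/7). Reduce: 71 ≡ 1 (mod 7). Now have -(1/7).
(1/7) = 1. Collecting the sign factors: -1.

-1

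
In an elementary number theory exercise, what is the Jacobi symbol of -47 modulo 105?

-1

Pull out -1: (-47/105) = (-1/105)·(47/105). Since 105 ≡ 1 (mod 4), (-1/105) = +1. Now have (47/105).
105 ≡ 1 (mod 4), so quadratic reciprocity gives (47/105) = (105/47). Reduce: 105 ≡ 11 (mod 47). Now have (11/47).
Both 11 ≡ 3 and 47 ≡ 3 (mod 4), so reciprocity gives (11/47) = -(47/11). Reduce: 47 ≡ 3 (mod 11). Now have -(3/11).
Both 3 ≡ 3 and 11 ≡ 3 (mod 4), so reciprocity gives (3/11) = -(11/3). Reduce: 11 ≡ 2 (mod 3). Now have (2/3).
Factor out 2: 2 = 2. Since 3 ≡ 3 (mod 8), (2/3) = -1. Now have -(1/3).
(1/3) = 1. Collecting the sign factors: -1.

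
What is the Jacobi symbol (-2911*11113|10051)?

By multiplicativity, (-2911·11113|10051) = (-2911|10051)·(11113|10051).
First factor (-2911|10051):
Reduce the numerator: -2911 ≡ 7140 (mod 10051), so (-2911|10051) = (7140|10051).
Factor out 2: 7140 = 2^2·1785. Since 10051 ≡ 3 (mod 8), (2|10051) = -1, and (2|10051)^2 = +1. Now have (1785|10051).
1785 ≡ 1 (mod 4), so quadratic reciprocity gives (1785|10051) = (10051|1785). Reduce: 10051 ≡ 1126 (mod 1785). Now have (1126|1785).
Factor out 2: 1126 = 2·563. Since 1785 ≡ 1 (mod 8), (2|1785) = +1. Now have (563|1785).
1785 ≡ 1 (mod 4), so quadratic reciprocity gives (563|1785) = (1785|563). Reduce: 1785 ≡ 96 (mod 563). Now have (96|563).
Factor out 2: 96 = 2^5·3. Since 563 ≡ 3 (mod 8), (2|563) = -1, and (2|563)^5 = -1. Now have -(3|563).
Both 3 ≡ 3 and 563 ≡ 3 (mod 4), so reciprocity gives (3|563) = -(563|3). Reduce: 563 ≡ 2 (mod 3). Now have (2|3).
Factor out 2: 2 = 2. Since 3 ≡ 3 (mod 8), (2|3) = -1. Now have -(1|3).
(1|3) = 1. Collecting the sign factors: -1.
Second factor (11113|10051):
Reduce the numerator: 11113 ≡ 1062 (mod 10051), so (11113|10051) = (1062|10051).
Factor out 2: 1062 = 2·531. Since 10051 ≡ 3 (mod 8), (2|10051) = -1. Now have -(531|10051).
Both 531 ≡ 3 and 10051 ≡ 3 (mod 4), so reciprocity gives (531|10051) = -(10051|531). Reduce: 10051 ≡ 493 (mod 531). Now have (493|531).
493 ≡ 1 (mod 4), so quadratic reciprocity gives (493|531) = (531|493). Reduce: 531 ≡ 38 (mod 493). Now have (38|493).
Factor out 2: 38 = 2·19. Since 493 ≡ 5 (mod 8), (2|493) = -1. Now have -(19|493).
493 ≡ 1 (mod 4), so quadratic reciprocity gives (19|493) = (493|19). Reduce: 493 ≡ 18 (mod 19). Now have -(18|19).
Factor out 2: 18 = 2·9. Since 19 ≡ 3 (mod 8), (2|19) = -1. Now have (9|19).
9 ≡ 1 (mod 4), so quadratic reciprocity gives (9|19) = (19|9). Reduce: 19 ≡ 1 (mod 9). Now have (1|9).
(1|9) = 1. Collecting the sign factors: 1.
Product: (-1)·(1) = -1.

-1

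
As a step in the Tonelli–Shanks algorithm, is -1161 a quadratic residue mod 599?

yes

(-1161/599)
  = (37/599)    [-1161 ≡ 37 mod 599]
  = (599/37)    [QR: 37 ≡ 1 mod 4, sign kept]
  = (7/37)    [599 ≡ 7 mod 37]
  = (37/7)    [QR: 37 ≡ 1 mod 4, sign kept]
  = (2/7)    [37 ≡ 2 mod 7]
  = (1/7)    [7 ≡ 7 mod 8 ⇒ (2/7) = +1]
  = 1    [(1/7) = 1]
(-1161/599) = 1, and 599 is prime, so -1161 is a quadratic residue mod 599.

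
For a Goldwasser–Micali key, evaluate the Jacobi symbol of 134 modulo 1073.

(134|1073)
  = (67|1073)    [1073 ≡ 1 mod 8 ⇒ (2|1073) = +1]
  = (1073|67)    [QR: 1073 ≡ 1 mod 4, sign kept]
  = (1|67)    [1073 ≡ 1 mod 67]
  = 1    [(1|67) = 1]

1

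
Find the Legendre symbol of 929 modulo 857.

1

Reduce the numerator: 929 ≡ 72 (mod 857), so (929/857) = (72/857).
Factor out 2: 72 = 2^3·9. Since 857 ≡ 1 (mod 8), (2/857) = +1, and (2/857)^3 = +1. Now have (9/857).
9 ≡ 1 (mod 4), so quadratic reciprocity gives (9/857) = (857/9). Reduce: 857 ≡ 2 (mod 9). Now have (2/9).
Factor out 2: 2 = 2. Since 9 ≡ 1 (mod 8), (2/9) = +1. Now have (1/9).
(1/9) = 1. Collecting the sign factors: 1.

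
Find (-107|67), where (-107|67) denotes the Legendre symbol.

Pull out -1: (-107|67) = (-1|67)·(107|67). Since 67 ≡ 3 (mod 4), (-1|67) = -1. Now have -(107|67).
Reduce the numerator: 107 ≡ 40 (mod 67), so (107|67) = (40|67).
Factor out 2: 40 = 2^3·5. Since 67 ≡ 3 (mod 8), (2|67) = -1, and (2|67)^3 = -1. Now have (5|67).
5 ≡ 1 (mod 4), so quadratic reciprocity gives (5|67) = (67|5). Reduce: 67 ≡ 2 (mod 5). Now have (2|5).
Factor out 2: 2 = 2. Since 5 ≡ 5 (mod 8), (2|5) = -1. Now have -(1|5).
(1|5) = 1. Collecting the sign factors: -1.

-1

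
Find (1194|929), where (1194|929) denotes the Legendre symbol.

1

Reduce the numerator: 1194 ≡ 265 (mod 929), so (1194|929) = (265|929).
265 ≡ 1 (mod 4), so quadratic reciprocity gives (265|929) = (929|265). Reduce: 929 ≡ 134 (mod 265). Now have (134|265).
Factor out 2: 134 = 2·67. Since 265 ≡ 1 (mod 8), (2|265) = +1. Now have (67|265).
265 ≡ 1 (mod 4), so quadratic reciprocity gives (67|265) = (265|67). Reduce: 265 ≡ 64 (mod 67). Now have (64|67).
Factor out 2: 64 = 2^6. Since 67 ≡ 3 (mod 8), (2|67) = -1, and (2|67)^6 = +1. Now have (1|67).
(1|67) = 1. Collecting the sign factors: 1.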